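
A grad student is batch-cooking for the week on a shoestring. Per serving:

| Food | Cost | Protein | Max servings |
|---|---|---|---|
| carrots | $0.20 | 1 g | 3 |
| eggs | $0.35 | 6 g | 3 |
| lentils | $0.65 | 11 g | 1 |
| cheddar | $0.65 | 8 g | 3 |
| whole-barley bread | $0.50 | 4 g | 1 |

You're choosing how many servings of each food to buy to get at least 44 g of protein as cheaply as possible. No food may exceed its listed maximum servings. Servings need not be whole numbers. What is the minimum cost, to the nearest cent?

$2.92

Cost per g of protein: eggs $0.0583, lentils $0.0591, cheddar $0.0813, whole-barley bread $0.1250, carrots $0.2000.
Take 3 servings of eggs: +18.0 g protein for $1.05 (total $1.05, still need 26.0 g).
Take 1 serving of lentils: +11.0 g protein for $0.65 (total $1.70, still need 15.0 g).
Take 1.875 servings of cheddar: +15.0 g protein for $1.22 (total $2.92, still need 0.0 g).
Filling from the cheapest source first is optimal under one linear minimum: $2.92.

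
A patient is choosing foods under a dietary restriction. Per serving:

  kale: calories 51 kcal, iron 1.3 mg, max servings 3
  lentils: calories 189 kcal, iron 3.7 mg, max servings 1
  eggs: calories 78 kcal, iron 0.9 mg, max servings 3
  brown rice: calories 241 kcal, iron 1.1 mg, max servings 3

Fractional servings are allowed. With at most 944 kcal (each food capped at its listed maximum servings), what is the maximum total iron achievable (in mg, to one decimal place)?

Iron per kcal: kale 0.02549, lentils 0.01958, eggs 0.01154, brown rice 0.004564.
Take 3 servings of kale: uses 153 kcal, +3.9 mg iron (running total 3.9 mg).
Take 1 serving of lentils: uses 189 kcal, +3.7 mg iron (running total 7.6 mg).
Take 3 servings of eggs: uses 234 kcal, +2.7 mg iron (running total 10.3 mg).
Take 1.527 servings of brown rice: uses 368 kcal, +1.7 mg iron (running total 12.0 mg).
Greedy by best ratio exhausts the calories allowance optimally: 12.0 mg.

12.0 mg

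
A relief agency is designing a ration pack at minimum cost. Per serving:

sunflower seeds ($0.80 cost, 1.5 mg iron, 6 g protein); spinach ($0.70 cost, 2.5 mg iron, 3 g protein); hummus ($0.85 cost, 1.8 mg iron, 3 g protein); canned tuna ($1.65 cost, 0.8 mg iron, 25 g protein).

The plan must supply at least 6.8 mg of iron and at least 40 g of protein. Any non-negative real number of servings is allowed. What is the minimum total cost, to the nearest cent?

$3.79

The cheapest plan sits at a corner of the feasible region — with two constraints it uses at most two foods.
sunflower seeds only: max(6.8/1.5, 40/6) = 6.667 servings → $5.33.
spinach only: max(6.8/2.5, 40/3) = 13.33 servings → $9.33.
hummus only: max(6.8/1.8, 40/3) = 13.33 servings → $11.33.
canned tuna only: max(6.8/0.8, 40/25) = 8.5 servings → $14.03.
sunflower seeds + spinach: the both-tight solution has a negative serving — not a feasible corner.
sunflower seeds + hummus with both targets exact would need a negative amount; discard.
sunflower seeds + canned tuna with both tight: 4.22 servings and 0.5872 servings → $4.34.
spinach + hummus: the both-tight solution has a negative serving — not a feasible corner.
spinach + canned tuna with both tight: 2.296 servings and 1.324 servings → $3.79.
hummus + canned tuna with both tight: 3.239 servings and 1.211 servings → $4.75.
Cheapest feasible corner: $3.79.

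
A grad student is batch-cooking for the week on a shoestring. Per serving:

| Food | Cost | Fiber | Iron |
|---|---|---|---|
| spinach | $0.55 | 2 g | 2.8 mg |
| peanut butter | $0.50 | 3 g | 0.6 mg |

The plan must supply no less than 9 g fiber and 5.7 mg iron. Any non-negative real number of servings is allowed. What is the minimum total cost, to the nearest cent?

$1.85

With two linear requirements the optimum uses one or two foods; enumerate the corners.
spinach only: max(9/2, 5.7/2.8) = 4.5 servings → $2.48.
peanut butter only: max(9/3, 5.7/0.6) = 9.5 servings → $4.75.
spinach + peanut butter with both tight: 1.625 servings and 1.917 servings → $1.85.
So the least-cost plan costs $1.85.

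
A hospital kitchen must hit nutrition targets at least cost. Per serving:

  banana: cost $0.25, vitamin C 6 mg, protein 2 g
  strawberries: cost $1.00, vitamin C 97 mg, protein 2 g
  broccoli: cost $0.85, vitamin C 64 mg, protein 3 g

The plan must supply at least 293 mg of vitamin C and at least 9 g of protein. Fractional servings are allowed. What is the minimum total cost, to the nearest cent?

$3.32

banana only: max(293/6, 9/2) = 48.83 servings → $12.21.
strawberries only: max(293/97, 9/2) = 4.5 servings → $4.50.
broccoli only: max(293/64, 9/3) = 4.578 servings → $3.89.
banana + strawberries with both tight: 1.577 servings and 2.923 servings → $3.32.
banana + broccoli with both targets exact would need a negative amount; discard.
strawberries + broccoli with both tight: 1.859 servings and 1.761 servings → $3.36.
Cheapest feasible corner: $3.32.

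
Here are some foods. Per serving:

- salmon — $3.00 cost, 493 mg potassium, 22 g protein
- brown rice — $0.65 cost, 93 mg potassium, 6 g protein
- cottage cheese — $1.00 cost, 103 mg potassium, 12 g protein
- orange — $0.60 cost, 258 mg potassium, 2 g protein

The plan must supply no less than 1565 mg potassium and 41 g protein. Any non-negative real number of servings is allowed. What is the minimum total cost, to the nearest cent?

For a min-cost LP with two ≥-constraints, a basic feasible solution has at most two positive variables.
salmon only: max(1565/493, 41/22) = 3.174 servings → $9.52.
brown rice only: max(1565/93, 41/6) = 16.83 servings → $10.94.
cottage cheese only: max(1565/103, 41/12) = 15.19 servings → $15.19.
orange only: max(1565/258, 41/2) = 20.5 servings → $12.30.
salmon + brown rice: intersection lies outside the first quadrant.
salmon + cottage cheese: the both-tight solution has a negative serving — not a feasible corner.
salmon + orange with both tight: 1.588 servings and 3.031 servings → $6.58.
brown rice + cottage cheese with both targets exact would need a negative amount; discard.
brown rice + orange with both tight: 5.468 servings and 4.095 servings → $6.01.
cottage cheese + orange with both tight: 2.577 servings and 5.037 servings → $5.60.
Cheapest feasible corner: $5.60.

$5.60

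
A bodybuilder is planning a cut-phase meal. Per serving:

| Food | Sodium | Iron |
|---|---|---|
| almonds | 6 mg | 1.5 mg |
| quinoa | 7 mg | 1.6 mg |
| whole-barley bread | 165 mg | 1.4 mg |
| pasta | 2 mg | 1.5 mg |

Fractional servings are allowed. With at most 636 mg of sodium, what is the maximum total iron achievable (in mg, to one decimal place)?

Iron per mg sodium: pasta 0.75, almonds 0.25, quinoa 0.2286, whole-barley bread 0.008485.
With no serving limits, spend the whole sodium allowance on pasta: 636 mg / 2 mg × 1.5 mg = 477.0 mg.

477.0 mg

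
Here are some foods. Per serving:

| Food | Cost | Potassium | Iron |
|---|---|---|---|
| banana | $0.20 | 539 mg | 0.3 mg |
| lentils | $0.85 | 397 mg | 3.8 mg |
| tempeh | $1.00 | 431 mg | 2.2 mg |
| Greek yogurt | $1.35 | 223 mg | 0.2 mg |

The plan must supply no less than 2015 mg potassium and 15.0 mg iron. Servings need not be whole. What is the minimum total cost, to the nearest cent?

The cheapest plan sits at a corner of the feasible region — with two constraints it uses at most two foods.
banana only: max(2015/539, 15.0/0.3) = 50 servings → $10.00.
lentils only: max(2015/397, 15.0/3.8) = 5.076 servings → $4.31.
tempeh only: max(2015/431, 15.0/2.2) = 6.818 servings → $6.82.
Greek yogurt only: max(2015/223, 15.0/0.2) = 75 servings → $101.25.
banana + lentils with both tight: 0.8823 servings and 3.878 servings → $3.47.
banana + tempeh: the both-tight solution has a negative serving — not a feasible corner.
banana + Greek yogurt: the both-tight solution has a negative serving — not a feasible corner.
lentils + tempeh with both tight: 2.658 servings and 2.227 servings → $4.49.
lentils + Greek yogurt with both tight: 3.831 servings and 2.216 servings → $6.25.
tempeh + Greek yogurt: intersection lies outside the first quadrant.
So the least-cost plan costs $3.47.

$3.47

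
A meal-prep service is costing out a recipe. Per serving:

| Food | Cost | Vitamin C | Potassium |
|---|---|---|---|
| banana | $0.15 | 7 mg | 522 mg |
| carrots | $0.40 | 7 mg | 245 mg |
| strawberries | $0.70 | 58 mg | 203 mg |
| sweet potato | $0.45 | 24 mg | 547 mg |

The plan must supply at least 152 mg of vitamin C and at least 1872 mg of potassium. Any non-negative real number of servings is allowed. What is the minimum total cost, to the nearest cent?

A basic optimal solution has at most two foods positive. Try each food alone and each pair with both targets met exactly.
banana only: max(152/7, 1872/522) = 21.71 servings → $3.26.
carrots only: max(152/7, 1872/245) = 21.71 servings → $8.69.
strawberries only: max(152/58, 1872/203) = 9.222 servings → $6.46.
sweet potato only: max(152/24, 1872/547) = 6.333 servings → $2.85.
banana + carrots: the both-tight solution has a negative serving — not a feasible corner.
banana + strawberries with both tight: 2.693 servings and 2.296 servings → $2.01.
banana + sweet potato: intersection lies outside the first quadrant.
carrots + strawberries with both tight: 6.077 servings and 1.887 servings → $3.75.
carrots + sweet potato: intersection lies outside the first quadrant.
strawberries + sweet potato with both tight: 1.423 servings and 2.894 servings → $2.30.
The minimum over all feasible corners is $2.01.

$2.01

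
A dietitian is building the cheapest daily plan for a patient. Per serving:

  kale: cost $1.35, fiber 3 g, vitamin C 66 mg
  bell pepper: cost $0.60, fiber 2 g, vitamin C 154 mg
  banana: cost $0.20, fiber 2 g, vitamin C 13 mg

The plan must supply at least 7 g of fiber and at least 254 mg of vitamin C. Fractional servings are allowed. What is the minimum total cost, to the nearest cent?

For a min-cost LP with two ≥-constraints, a basic feasible solution has at most two positive variables.
kale only: max(7/3, 254/66) = 3.848 servings → $5.20.
bell pepper only: max(7/2, 254/154) = 3.5 servings → $2.10.
banana only: max(7/2, 254/13) = 19.54 servings → $3.91.
kale + bell pepper with both tight: 1.727 servings and 0.9091 servings → $2.88.
kale + banana with both targets exact would need a negative amount; discard.
bell pepper + banana with both tight: 1.479 servings and 2.021 servings → $1.29.
So the least-cost plan costs $1.29.

$1.29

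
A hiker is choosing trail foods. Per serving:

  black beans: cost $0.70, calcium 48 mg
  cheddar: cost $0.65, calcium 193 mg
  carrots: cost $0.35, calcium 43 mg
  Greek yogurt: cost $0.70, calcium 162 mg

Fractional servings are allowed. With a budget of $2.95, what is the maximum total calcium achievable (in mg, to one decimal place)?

Calcium per dollar: cheddar 296.9, Greek yogurt 231.4, carrots 122.9, black beans 68.57.
With no serving limits, spend the whole cost allowance on cheddar: $2.95 / $0.65 × 193 mg = 875.9 mg.

875.9 mg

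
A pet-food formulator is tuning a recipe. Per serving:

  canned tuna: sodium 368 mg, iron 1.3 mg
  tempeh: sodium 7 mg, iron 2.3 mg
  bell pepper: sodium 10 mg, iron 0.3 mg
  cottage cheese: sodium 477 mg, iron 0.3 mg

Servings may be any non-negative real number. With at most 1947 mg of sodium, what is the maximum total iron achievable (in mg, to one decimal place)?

639.7 mg

Iron per mg sodium: tempeh 0.3286, bell pepper 0.03, canned tuna 0.003533, cottage cheese 0.0006289.
With no serving limits, spend the whole sodium allowance on tempeh: 1947 mg / 7 mg × 2.3 mg = 639.7 mg.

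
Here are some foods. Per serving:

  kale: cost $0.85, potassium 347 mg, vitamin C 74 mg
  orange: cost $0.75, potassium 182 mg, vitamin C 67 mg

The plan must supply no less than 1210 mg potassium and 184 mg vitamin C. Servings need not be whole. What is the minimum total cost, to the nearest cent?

$2.96

At the optimum either one food covers both requirements or two foods hit both targets exactly; no other combination can be cheaper.
kale only: max(1210/347, 184/74) = 3.487 servings → $2.96.
orange only: max(1210/182, 184/67) = 6.648 servings → $4.99.
kale + orange: the both-tight solution has a negative serving — not a feasible corner.
The minimum over all feasible corners is $2.96.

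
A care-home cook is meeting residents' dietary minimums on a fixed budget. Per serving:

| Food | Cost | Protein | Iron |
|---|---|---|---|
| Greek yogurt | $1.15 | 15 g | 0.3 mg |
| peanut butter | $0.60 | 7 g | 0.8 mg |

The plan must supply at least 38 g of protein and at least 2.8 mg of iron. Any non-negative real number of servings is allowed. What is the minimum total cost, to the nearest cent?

$3.11

Two binding constraints pin down two serving amounts, so the optimal mix uses at most two foods. The candidates are each food alone (scaled to the tighter of protein/iron) and each pair with both constraints tight.
Greek yogurt only: max(38/15, 2.8/0.3) = 9.333 servings → $10.73.
peanut butter only: max(38/7, 2.8/0.8) = 5.429 servings → $3.26.
Greek yogurt + peanut butter with both tight: 1.091 servings and 3.091 servings → $3.11.
The minimum over all feasible corners is $3.11.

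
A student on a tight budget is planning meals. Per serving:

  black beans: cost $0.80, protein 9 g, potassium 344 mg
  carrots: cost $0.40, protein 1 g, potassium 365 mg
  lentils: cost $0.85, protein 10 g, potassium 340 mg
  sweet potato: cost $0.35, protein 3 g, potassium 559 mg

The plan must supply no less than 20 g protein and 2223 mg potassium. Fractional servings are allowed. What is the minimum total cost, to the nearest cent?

Two binding constraints pin down two serving amounts, so the optimal mix uses at most two foods. The candidates are each food alone (scaled to the tighter of protein/potassium) and each pair with both constraints tight.
black beans only: max(20/9, 2223/344) = 6.462 servings → $5.17.
carrots only: max(20/1, 2223/365) = 20 servings → $8.00.
lentils only: max(20/10, 2223/340) = 6.538 servings → $5.56.
sweet potato only: max(20/3, 2223/559) = 6.667 servings → $2.33.
black beans + carrots with both tight: 1.726 servings and 4.463 servings → $3.17.
black beans + lentils with both targets exact would need a negative amount; discard.
black beans + sweet potato with both tight: 1.128 servings and 3.283 servings → $2.05.
carrots + lentils with both tight: 4.662 servings and 1.534 servings → $3.17.
carrots + sweet potato with both targets exact would need a negative amount; discard.
lentils + sweet potato with both tight: 0.9871 servings and 3.376 servings → $2.02.
Cheapest feasible corner: $2.02.

$2.02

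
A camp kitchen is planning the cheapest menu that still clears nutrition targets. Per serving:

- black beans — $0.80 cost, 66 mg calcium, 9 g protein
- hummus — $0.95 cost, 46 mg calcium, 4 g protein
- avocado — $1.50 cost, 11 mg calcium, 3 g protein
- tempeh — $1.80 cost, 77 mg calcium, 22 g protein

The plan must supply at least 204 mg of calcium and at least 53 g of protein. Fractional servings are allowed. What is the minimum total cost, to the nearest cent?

At the optimum either one food covers both requirements or two foods hit both targets exactly; no other combination can be cheaper.
black beans only: max(204/66, 53/9) = 5.889 servings → $4.71.
hummus only: max(204/46, 53/4) = 13.25 servings → $12.59.
avocado only: max(204/11, 53/3) = 18.55 servings → $27.82.
tempeh only: max(204/77, 53/22) = 2.649 servings → $4.77.
black beans + hummus: the both-tight solution has a negative serving — not a feasible corner.
black beans + avocado with both tight: 0.2929 servings and 16.79 servings → $25.42.
black beans + tempeh with both tight: 0.5362 servings and 2.19 servings → $4.37.
hummus + avocado with both tight: 0.3085 servings and 17.26 servings → $26.18.
hummus + tempeh with both tight: 0.5781 servings and 2.304 servings → $4.70.
avocado + tempeh with both targets exact would need a negative amount; discard.
Cheapest feasible corner: $4.37.

$4.37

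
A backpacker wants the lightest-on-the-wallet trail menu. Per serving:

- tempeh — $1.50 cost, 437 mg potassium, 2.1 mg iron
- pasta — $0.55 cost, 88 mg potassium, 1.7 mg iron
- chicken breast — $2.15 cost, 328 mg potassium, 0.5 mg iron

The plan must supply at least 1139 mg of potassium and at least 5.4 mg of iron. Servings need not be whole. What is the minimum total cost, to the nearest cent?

This is a tiny linear program; its minimum lies at a vertex of the feasible set. List the vertices and price them.
tempeh only: max(1139/437, 5.4/2.1) = 2.606 servings → $3.91.
pasta only: max(1139/88, 5.4/1.7) = 12.94 servings → $7.12.
chicken breast only: max(1139/328, 5.4/0.5) = 10.8 servings → $23.22.
tempeh + pasta: intersection lies outside the first quadrant.
tempeh + chicken breast with both tight: 2.555 servings and 0.06825 servings → $3.98.
pasta + chicken breast with both tight: 2.34 servings and 2.845 servings → $7.40.
The minimum over all feasible corners is $3.91.

$3.91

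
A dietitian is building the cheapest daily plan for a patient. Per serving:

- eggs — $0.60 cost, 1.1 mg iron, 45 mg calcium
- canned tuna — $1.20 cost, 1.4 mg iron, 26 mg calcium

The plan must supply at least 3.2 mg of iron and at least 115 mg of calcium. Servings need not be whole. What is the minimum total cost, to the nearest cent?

$1.75

This is a tiny linear program; its minimum lies at a vertex of the feasible set. List the vertices and price them.
eggs only: max(3.2/1.1, 115/45) = 2.909 servings → $1.75.
canned tuna only: max(3.2/1.4, 115/26) = 4.423 servings → $5.31.
eggs + canned tuna with both tight: 2.262 servings and 0.5087 servings → $1.97.
The minimum over all feasible corners is $1.75.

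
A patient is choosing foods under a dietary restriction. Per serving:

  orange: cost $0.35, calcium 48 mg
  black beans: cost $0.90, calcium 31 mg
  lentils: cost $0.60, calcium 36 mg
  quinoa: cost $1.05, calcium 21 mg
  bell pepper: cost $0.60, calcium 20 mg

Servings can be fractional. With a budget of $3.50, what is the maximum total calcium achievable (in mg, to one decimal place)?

Calcium per dollar: orange 137.1, lentils 60, black beans 34.44, bell pepper 33.33, quinoa 20.
With no serving limits, spend the whole cost allowance on orange: $3.50 / $0.35 × 48 mg = 480.0 mg.

480.0 mg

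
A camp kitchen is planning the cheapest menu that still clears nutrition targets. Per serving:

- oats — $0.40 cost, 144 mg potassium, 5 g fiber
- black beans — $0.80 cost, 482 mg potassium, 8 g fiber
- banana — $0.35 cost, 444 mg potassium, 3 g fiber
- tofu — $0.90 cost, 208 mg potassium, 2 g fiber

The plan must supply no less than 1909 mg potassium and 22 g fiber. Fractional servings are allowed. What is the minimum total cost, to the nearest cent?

At the optimum either one food covers both requirements or two foods hit both targets exactly; no other combination can be cheaper.
oats only: max(1909/144, 22/5) = 13.26 servings → $5.30.
black beans only: max(1909/482, 22/8) = 3.961 servings → $3.17.
banana only: max(1909/444, 22/3) = 7.333 servings → $2.57.
tofu only: max(1909/208, 22/2) = 11 servings → $9.90.
oats + black beans: the both-tight solution has a negative serving — not a feasible corner.
oats + banana with both tight: 2.26 servings and 3.567 servings → $2.15.
oats + tofu with both tight: 1.008 servings and 8.48 servings → $8.04.
black beans + banana with both tight: 1.919 servings and 2.217 servings → $2.31.
black beans + tofu with both tight: 1.083 servings and 6.669 servings → $6.87.
banana + tofu: the both-tight solution has a negative serving — not a feasible corner.
The minimum over all feasible corners is $2.15.

$2.15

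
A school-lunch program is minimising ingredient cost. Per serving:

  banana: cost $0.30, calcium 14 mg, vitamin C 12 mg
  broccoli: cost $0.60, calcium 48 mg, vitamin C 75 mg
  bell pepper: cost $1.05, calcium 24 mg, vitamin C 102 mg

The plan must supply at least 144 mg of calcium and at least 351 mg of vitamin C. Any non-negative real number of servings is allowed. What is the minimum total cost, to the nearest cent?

$2.81

Compare the cost at each extreme point of the feasible region.
banana only: max(144/14, 351/12) = 29.25 servings → $8.78.
broccoli only: max(144/48, 351/75) = 4.68 servings → $2.81.
bell pepper only: max(144/24, 351/102) = 6 servings → $6.30.
banana + broccoli with both targets exact would need a negative amount; discard.
banana + bell pepper with both tight: 5.495 servings and 2.795 servings → $4.58.
broccoli + bell pepper with both tight: 2.023 servings and 1.953 servings → $3.27.
Cheapest feasible corner: $2.81.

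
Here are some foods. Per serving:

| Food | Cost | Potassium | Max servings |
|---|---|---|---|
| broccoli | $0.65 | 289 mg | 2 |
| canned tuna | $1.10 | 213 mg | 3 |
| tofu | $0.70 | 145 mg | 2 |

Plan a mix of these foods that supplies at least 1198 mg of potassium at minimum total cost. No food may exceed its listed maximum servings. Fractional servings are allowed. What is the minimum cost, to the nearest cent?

Cost per mg of potassium: broccoli $0.0022, tofu $0.0048, canned tuna $0.0052.
Take 2 servings of broccoli: +578.0 mg potassium for $1.30 (total $1.30, still need 620.0 mg).
Take 2 servings of tofu: +290.0 mg potassium for $1.40 (total $2.70, still need 330.0 mg).
Take 1.549 servings of canned tuna: +330.0 mg potassium for $1.70 (total $4.40, still need 0.0 mg).
Greedy by cheapest-per-mg is optimal for a single linear constraint, so the minimum cost is $4.40.

$4.40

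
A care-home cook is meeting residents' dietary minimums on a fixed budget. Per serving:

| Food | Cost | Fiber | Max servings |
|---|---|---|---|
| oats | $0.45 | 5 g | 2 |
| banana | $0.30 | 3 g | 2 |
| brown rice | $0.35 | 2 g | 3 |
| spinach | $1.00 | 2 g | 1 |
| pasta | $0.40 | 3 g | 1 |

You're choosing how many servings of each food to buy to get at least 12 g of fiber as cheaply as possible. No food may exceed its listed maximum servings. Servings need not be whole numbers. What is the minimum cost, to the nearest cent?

Cost per g of fiber: oats $0.0900, banana $0.1000, pasta $0.1333, brown rice $0.1750, spinach $0.5000.
Take 2 servings of oats: +10.0 g fiber for $0.90 (total $0.90, still need 2.0 g).
Take 0.6667 servings of banana: +2.0 g fiber for $0.20 (total $1.10, still need 0.0 g).
Filling from the cheapest source first is optimal under one linear minimum: $1.10.

$1.10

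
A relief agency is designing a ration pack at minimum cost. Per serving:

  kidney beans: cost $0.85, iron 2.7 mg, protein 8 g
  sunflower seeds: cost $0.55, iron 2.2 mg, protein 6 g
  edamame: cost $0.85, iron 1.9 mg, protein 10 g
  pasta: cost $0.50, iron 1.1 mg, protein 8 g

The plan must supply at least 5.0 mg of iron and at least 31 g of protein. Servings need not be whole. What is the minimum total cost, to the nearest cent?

$2.03

With two linear requirements the optimum uses one or two foods; enumerate the corners.
kidney beans only: max(5.0/2.7, 31/8) = 3.875 servings → $3.29.
sunflower seeds only: max(5.0/2.2, 31/6) = 5.167 servings → $2.84.
edamame only: max(5.0/1.9, 31/10) = 3.1 servings → $2.63.
pasta only: max(5.0/1.1, 31/8) = 4.545 servings → $2.27.
kidney beans + sunflower seeds with both targets exact would need a negative amount; discard.
kidney beans + edamame: the both-tight solution has a negative serving — not a feasible corner.
kidney beans + pasta with both tight: 0.4609 servings and 3.414 servings → $2.10.
sunflower seeds + edamame: the both-tight solution has a negative serving — not a feasible corner.
sunflower seeds + pasta with both tight: 0.5364 servings and 3.473 servings → $2.03.
edamame + pasta with both tight: 1.405 servings and 2.119 servings → $2.25.
Cheapest feasible corner: $2.03.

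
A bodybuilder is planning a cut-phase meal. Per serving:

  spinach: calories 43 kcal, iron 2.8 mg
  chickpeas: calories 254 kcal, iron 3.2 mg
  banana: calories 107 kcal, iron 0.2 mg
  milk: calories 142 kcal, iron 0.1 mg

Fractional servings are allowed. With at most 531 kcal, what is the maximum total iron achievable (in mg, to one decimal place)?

Iron per kcal: spinach 0.06512, chickpeas 0.0126, banana 0.001869, milk 0.0007042.
With no serving limits, spend the whole calories allowance on spinach: 531 kcal / 43 kcal × 2.8 mg = 34.6 mg.

34.6 mg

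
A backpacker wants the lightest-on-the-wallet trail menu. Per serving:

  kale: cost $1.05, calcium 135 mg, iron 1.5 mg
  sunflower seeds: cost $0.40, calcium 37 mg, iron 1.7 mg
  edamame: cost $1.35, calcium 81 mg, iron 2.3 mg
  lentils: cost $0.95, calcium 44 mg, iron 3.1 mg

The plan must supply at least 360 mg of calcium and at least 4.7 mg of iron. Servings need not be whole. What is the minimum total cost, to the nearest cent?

The cheapest plan sits at a corner of the feasible region — with two constraints it uses at most two foods.
kale only: max(360/135, 4.7/1.5) = 3.133 servings → $3.29.
sunflower seeds only: max(360/37, 4.7/1.7) = 9.73 servings → $3.89.
edamame only: max(360/81, 4.7/2.3) = 4.444 servings → $6.00.
lentils only: max(360/44, 4.7/3.1) = 8.182 servings → $7.77.
kale + sunflower seeds with both tight: 2.518 servings and 0.5431 servings → $2.86.
kale + edamame with both tight: 2.367 servings and 0.5 servings → $3.16.
kale + lentils with both tight: 2.579 servings and 0.2681 servings → $2.96.
sunflower seeds + edamame with both targets exact would need a negative amount; discard.
sunflower seeds + lentils: intersection lies outside the first quadrant.
edamame + lentils with both targets exact would need a negative amount; discard.
Cheapest feasible corner: $2.86.

$2.86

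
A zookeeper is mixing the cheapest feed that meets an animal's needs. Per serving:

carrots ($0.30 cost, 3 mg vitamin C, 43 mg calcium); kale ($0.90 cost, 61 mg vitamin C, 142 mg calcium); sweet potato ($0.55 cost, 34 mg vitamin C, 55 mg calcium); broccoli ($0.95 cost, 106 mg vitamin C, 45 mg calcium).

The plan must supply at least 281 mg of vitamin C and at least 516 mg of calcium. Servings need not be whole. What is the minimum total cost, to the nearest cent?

$3.73

This is a tiny linear program; its minimum lies at a vertex of the feasible set. List the vertices and price them.
carrots only: max(281/3, 516/43) = 93.67 servings → $28.10.
kale only: max(281/61, 516/142) = 4.607 servings → $4.15.
sweet potato only: max(281/34, 516/55) = 9.382 servings → $5.16.
broccoli only: max(281/106, 516/45) = 11.47 servings → $10.89.
carrots + kale: the both-tight solution has a negative serving — not a feasible corner.
carrots + sweet potato with both tight: 1.611 servings and 8.123 servings → $4.95.
carrots + broccoli with both tight: 9.507 servings and 2.382 servings → $5.11.
kale + sweet potato with both tight: 1.418 servings and 5.72 servings → $4.42.
kale + broccoli with both tight: 3.417 servings and 0.6847 servings → $3.73.
sweet potato + broccoli: the both-tight solution has a negative serving — not a feasible corner.
So the least-cost plan costs $3.73.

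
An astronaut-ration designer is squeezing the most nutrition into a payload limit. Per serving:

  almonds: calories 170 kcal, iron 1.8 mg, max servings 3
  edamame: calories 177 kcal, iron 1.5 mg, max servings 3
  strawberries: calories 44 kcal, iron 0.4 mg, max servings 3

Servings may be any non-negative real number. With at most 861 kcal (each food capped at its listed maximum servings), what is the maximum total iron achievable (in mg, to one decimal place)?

Iron per kcal: almonds 0.01059, strawberries 0.009091, edamame 0.008475.
Take 3 servings of almonds: uses 510 kcal, +5.4 mg iron (running total 5.4 mg).
Take 3 servings of strawberries: uses 132 kcal, +1.2 mg iron (running total 6.6 mg).
Take 1.237 servings of edamame: uses 219 kcal, +1.9 mg iron (running total 8.5 mg).
Greedy by best ratio exhausts the calories allowance optimally: 8.5 mg.

8.5 mg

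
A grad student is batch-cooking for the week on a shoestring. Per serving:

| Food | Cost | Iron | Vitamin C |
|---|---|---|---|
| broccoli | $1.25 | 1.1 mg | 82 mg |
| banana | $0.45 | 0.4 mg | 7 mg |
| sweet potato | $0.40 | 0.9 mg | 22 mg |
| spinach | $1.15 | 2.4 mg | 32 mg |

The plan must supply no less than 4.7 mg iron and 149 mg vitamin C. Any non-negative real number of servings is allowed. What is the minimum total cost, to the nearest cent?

Minimising a linear cost over {iron ≥ 4.7, vitamin C ≥ 149, servings ≥ 0} — the optimum is at a vertex, using one or two foods.
broccoli only: max(4.7/1.1, 149/82) = 4.273 servings → $5.34.
banana only: max(4.7/0.4, 149/7) = 21.29 servings → $9.58.
sweet potato only: max(4.7/0.9, 149/22) = 6.773 servings → $2.71.
spinach only: max(4.7/2.4, 149/32) = 4.656 servings → $5.35.
broccoli + banana with both tight: 1.064 servings and 8.825 servings → $5.30.
broccoli + sweet potato with both tight: 0.619 servings and 4.466 servings → $2.56.
broccoli + spinach with both tight: 1.282 servings and 1.371 servings → $3.18.
banana + sweet potato: the both-tight solution has a negative serving — not a feasible corner.
banana + spinach with both targets exact would need a negative amount; discard.
sweet potato + spinach: intersection lies outside the first quadrant.
So the least-cost plan costs $2.56.

$2.56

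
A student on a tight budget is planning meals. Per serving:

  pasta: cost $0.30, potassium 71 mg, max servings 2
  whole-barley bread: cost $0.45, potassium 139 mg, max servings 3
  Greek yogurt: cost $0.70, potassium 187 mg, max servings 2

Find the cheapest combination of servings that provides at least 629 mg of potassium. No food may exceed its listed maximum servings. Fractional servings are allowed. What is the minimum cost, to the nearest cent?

$2.14

Cost per mg of potassium: whole-barley bread $0.0032, Greek yogurt $0.0037, pasta $0.0042.
Take 3 servings of whole-barley bread: +417.0 mg potassium for $1.35 (total $1.35, still need 212.0 mg).
Take 1.134 servings of Greek yogurt: +212.0 mg potassium for $0.79 (total $2.14, still need 0.0 mg).
Filling from the cheapest source first is optimal under one linear minimum: $2.14.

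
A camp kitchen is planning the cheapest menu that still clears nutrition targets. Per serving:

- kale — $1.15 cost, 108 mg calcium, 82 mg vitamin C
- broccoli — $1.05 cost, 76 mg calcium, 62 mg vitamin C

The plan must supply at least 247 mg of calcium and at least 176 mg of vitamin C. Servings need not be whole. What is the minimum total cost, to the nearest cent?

kale only: max(247/108, 176/82) = 2.287 servings → $2.63.
broccoli only: max(247/76, 176/62) = 3.25 servings → $3.41.
kale + broccoli: the both-tight solution has a negative serving — not a feasible corner.
The minimum over all feasible corners is $2.63.

$2.63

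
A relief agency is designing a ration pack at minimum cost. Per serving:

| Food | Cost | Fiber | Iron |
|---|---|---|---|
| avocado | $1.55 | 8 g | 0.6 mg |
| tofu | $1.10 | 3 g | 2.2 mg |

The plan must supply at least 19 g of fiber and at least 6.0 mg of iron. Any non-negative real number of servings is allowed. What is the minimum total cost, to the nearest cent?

With two linear requirements the optimum uses one or two foods; enumerate the corners.
avocado only: max(19/8, 6.0/0.6) = 10 servings → $15.50.
tofu only: max(19/3, 6.0/2.2) = 6.333 servings → $6.97.
avocado + tofu with both tight: 1.506 servings and 2.316 servings → $4.88.
The minimum over all feasible corners is $4.88.

$4.88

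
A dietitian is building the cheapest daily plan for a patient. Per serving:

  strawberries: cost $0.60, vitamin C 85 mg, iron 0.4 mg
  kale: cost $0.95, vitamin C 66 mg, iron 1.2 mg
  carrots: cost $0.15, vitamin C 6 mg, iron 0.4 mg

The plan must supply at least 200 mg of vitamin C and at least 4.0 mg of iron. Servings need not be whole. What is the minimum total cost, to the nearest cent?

At the optimum either one food covers both requirements or two foods hit both targets exactly; no other combination can be cheaper.
strawberries only: max(200/85, 4.0/0.4) = 10 servings → $6.00.
kale only: max(200/66, 4.0/1.2) = 3.333 servings → $3.17.
carrots only: max(200/6, 4.0/0.4) = 33.33 servings → $5.00.
strawberries + kale: the both-tight solution has a negative serving — not a feasible corner.
strawberries + carrots with both tight: 1.772 servings and 8.228 servings → $2.30.
kale + carrots with both tight: 2.917 servings and 1.25 servings → $2.96.
The minimum over all feasible corners is $2.30.

$2.30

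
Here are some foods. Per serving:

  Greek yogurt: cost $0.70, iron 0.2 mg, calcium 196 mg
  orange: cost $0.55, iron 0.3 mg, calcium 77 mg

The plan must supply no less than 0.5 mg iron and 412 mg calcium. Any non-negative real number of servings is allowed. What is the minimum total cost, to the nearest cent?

With two linear requirements the optimum uses one or two foods; enumerate the corners.
Greek yogurt only: max(0.5/0.2, 412/196) = 2.5 servings → $1.75.
orange only: max(0.5/0.3, 412/77) = 5.351 servings → $2.94.
Greek yogurt + orange with both tight: 1.961 servings and 0.3594 servings → $1.57.
So the least-cost plan costs $1.57.

$1.57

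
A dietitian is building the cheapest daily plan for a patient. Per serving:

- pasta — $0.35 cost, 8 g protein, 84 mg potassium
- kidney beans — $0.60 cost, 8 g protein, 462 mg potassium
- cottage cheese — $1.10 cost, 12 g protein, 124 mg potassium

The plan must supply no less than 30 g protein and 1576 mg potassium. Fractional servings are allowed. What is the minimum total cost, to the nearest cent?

$2.15

For a min-cost LP with two ≥-constraints, a basic feasible solution has at most two positive variables.
pasta only: max(30/8, 1576/84) = 18.76 servings → $6.57.
kidney beans only: max(30/8, 1576/462) = 3.75 servings → $2.25.
cottage cheese only: max(30/12, 1576/124) = 12.71 servings → $13.98.
pasta + kidney beans with both tight: 0.414 servings and 3.336 servings → $2.15.
pasta + cottage cheese with both targets exact would need a negative amount; discard.
kidney beans + cottage cheese with both tight: 3.337 servings and 0.275 servings → $2.31.
The minimum over all feasible corners is $2.15.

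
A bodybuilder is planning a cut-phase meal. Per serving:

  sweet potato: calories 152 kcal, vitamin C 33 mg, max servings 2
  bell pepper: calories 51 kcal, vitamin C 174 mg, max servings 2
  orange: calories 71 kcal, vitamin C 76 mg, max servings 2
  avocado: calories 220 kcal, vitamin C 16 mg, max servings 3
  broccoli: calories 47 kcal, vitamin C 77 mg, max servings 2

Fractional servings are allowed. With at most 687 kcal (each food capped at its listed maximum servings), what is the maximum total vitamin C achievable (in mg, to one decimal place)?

723.3 mg

Vitamin C per kcal: bell pepper 3.412, broccoli 1.638, orange 1.07, sweet potato 0.2171, avocado 0.07273.
Take 2 servings of bell pepper: uses 102 kcal, +348.0 mg vitamin C (running total 348.0 mg).
Take 2 servings of broccoli: uses 94 kcal, +154.0 mg vitamin C (running total 502.0 mg).
Take 2 servings of orange: uses 142 kcal, +152.0 mg vitamin C (running total 654.0 mg).
Take 2 servings of sweet potato: uses 304 kcal, +66.0 mg vitamin C (running total 720.0 mg).
Take 0.2045 servings of avocado: uses 45 kcal, +3.3 mg vitamin C (running total 723.3 mg).
Greedy by best ratio exhausts the calories allowance optimally: 723.3 mg.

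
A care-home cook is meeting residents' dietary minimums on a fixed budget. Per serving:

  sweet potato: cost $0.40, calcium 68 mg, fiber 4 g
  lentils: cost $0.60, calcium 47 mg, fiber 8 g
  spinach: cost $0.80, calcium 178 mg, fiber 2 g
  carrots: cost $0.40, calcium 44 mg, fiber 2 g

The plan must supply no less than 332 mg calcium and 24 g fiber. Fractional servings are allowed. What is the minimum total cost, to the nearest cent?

The cheapest plan sits at a corner of the feasible region — with two constraints it uses at most two foods.
sweet potato only: max(332/68, 24/4) = 6 servings → $2.40.
lentils only: max(332/47, 24/8) = 7.064 servings → $4.24.
spinach only: max(332/178, 24/2) = 12 servings → $9.60.
carrots only: max(332/44, 24/2) = 12 servings → $4.80.
sweet potato + lentils with both tight: 4.292 servings and 0.8539 servings → $2.23.
sweet potato + spinach with both targets exact would need a negative amount; discard.
sweet potato + carrots with both targets exact would need a negative amount; discard.
lentils + spinach with both tight: 2.713 servings and 1.149 servings → $2.55.
lentils + carrots with both tight: 1.519 servings and 5.922 servings → $3.28.
spinach + carrots: intersection lies outside the first quadrant.
The minimum over all feasible corners is $2.23.

$2.23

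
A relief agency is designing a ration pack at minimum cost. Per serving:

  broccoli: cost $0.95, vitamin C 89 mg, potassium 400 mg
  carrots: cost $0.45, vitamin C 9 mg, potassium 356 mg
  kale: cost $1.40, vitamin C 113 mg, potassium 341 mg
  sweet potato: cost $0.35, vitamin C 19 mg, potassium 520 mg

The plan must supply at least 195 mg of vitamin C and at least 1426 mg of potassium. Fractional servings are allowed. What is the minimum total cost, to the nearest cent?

A basic optimal solution has at most two foods positive. Try each food alone and each pair with both targets met exactly.
broccoli only: max(195/89, 1426/400) = 3.565 servings → $3.39.
carrots only: max(195/9, 1426/356) = 21.67 servings → $9.75.
kale only: max(195/113, 1426/341) = 4.182 servings → $5.85.
sweet potato only: max(195/19, 1426/520) = 10.26 servings → $3.59.
broccoli + carrots with both tight: 2.015 servings and 1.742 servings → $2.70.
broccoli + kale: intersection lies outside the first quadrant.
broccoli + sweet potato with both tight: 1.921 servings and 1.265 servings → $2.27.
carrots + kale with both tight: 2.547 servings and 1.523 servings → $3.28.
carrots + sweet potato with both targets exact would need a negative amount; discard.
kale + sweet potato with both tight: 1.421 servings and 1.81 servings → $2.62.
Cheapest feasible corner: $2.27.

$2.27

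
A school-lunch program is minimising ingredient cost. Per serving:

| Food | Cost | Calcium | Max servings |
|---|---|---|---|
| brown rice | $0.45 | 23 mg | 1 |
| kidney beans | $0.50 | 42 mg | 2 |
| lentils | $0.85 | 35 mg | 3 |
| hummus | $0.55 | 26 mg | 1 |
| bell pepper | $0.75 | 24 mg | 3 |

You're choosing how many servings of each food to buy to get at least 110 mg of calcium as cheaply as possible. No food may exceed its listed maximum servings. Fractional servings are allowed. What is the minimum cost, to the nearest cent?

$1.51

Cost per mg of calcium: kidney beans $0.0119, brown rice $0.0196, hummus $0.0212, lentils $0.0243, bell pepper $0.0312.
Take 2 servings of kidney beans: +84.0 mg calcium for $1.00 (total $1.00, still need 26.0 mg).
Take 1 serving of brown rice: +23.0 mg calcium for $0.45 (total $1.45, still need 3.0 mg).
Take 0.1154 servings of hummus: +3.0 mg calcium for $0.06 (total $1.51, still need 0.0 mg).
Greedy by cheapest-per-mg is optimal for a single linear constraint, so the minimum cost is $1.51.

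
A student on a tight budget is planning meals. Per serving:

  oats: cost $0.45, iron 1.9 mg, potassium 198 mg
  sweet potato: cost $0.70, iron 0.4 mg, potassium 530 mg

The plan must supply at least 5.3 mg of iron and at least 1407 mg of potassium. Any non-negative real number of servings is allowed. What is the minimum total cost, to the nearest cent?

For a min-cost LP with two ≥-constraints, a basic feasible solution has at most two positive variables.
oats only: max(5.3/1.9, 1407/198) = 7.106 servings → $3.20.
sweet potato only: max(5.3/0.4, 1407/530) = 13.25 servings → $9.28.
oats + sweet potato with both tight: 2.421 servings and 1.75 servings → $2.31.
Cheapest feasible corner: $2.31.

$2.31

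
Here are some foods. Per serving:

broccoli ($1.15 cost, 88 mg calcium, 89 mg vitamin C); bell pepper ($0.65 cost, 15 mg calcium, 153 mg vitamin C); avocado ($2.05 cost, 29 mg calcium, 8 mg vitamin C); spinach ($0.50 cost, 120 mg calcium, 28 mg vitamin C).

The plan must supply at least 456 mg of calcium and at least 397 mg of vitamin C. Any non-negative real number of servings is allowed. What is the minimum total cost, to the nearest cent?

The cheapest plan sits at a corner of the feasible region — with two constraints it uses at most two foods.
broccoli only: max(456/88, 397/89) = 5.182 servings → $5.96.
bell pepper only: max(456/15, 397/153) = 30.4 servings → $19.76.
avocado only: max(456/29, 397/8) = 49.62 servings → $101.73.
spinach only: max(456/120, 397/28) = 14.18 servings → $7.09.
broccoli + bell pepper: the both-tight solution has a negative serving — not a feasible corner.
broccoli + avocado with both tight: 4.19 servings and 3.009 servings → $10.99.
broccoli + spinach with both tight: 4.244 servings and 0.6874 servings → $5.22.
bell pepper + avocado with both tight: 1.822 servings and 14.78 servings → $31.49.
bell pepper + spinach with both tight: 1.944 servings and 3.557 servings → $3.04.
avocado + spinach: the both-tight solution has a negative serving — not a feasible corner.
Cheapest feasible corner: $3.04.

$3.04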